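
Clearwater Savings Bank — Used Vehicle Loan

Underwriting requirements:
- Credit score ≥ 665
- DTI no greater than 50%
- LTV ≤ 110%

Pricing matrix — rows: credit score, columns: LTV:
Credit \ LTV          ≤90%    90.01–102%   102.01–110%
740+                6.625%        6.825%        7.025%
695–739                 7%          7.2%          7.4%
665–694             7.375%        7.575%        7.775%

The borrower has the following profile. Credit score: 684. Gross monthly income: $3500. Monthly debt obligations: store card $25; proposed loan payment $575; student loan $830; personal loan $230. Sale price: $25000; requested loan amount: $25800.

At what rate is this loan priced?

Credit score 684 ≥ 665; Total monthly debts = (25 + 575 + 830 + 230) = 1,660. DTI: 1,660 ÷ 3,500 = 47.4%, within the 50% cap
LTV: 25,800 ÷ 25,000 = 103.2%, within 110% cap
Row: 684 falls in 665–694. Column: 103.2% falls in 102.01–110%. Rate = 7.775%.

7.775%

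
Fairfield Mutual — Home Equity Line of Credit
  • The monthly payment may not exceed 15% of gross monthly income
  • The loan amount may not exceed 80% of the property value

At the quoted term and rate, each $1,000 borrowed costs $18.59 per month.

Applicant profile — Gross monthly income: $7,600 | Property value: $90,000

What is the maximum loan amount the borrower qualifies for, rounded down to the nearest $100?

$61,300

Payment cap: 15% × $7,600 = $1,140/month.
At $18.59 per $1,000, that supports 1,140/18.59 × 1,000 ≈ $61,323 → $61,300.
LTV cap: 80% × $90,000 = $72,000 → $72,000.
Binding constraint: payment-to-income.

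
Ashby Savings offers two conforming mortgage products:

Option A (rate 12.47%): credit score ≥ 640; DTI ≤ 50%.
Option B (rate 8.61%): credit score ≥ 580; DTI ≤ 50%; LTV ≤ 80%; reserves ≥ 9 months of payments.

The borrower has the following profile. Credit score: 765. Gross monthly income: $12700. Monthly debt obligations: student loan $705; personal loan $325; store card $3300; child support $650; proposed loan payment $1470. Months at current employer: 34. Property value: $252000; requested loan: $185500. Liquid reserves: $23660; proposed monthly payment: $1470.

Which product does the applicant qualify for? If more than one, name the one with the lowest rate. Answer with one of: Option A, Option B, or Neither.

Total debts = (705 + 325 + 3,300 + 650 + 1,470) = 6,450; DTI = 6,450/12,700 = 50.8%.
LTV = 185,500/252,000 = 73.6%.
Reserves = 23,660/1,470 = 16.1 months.
Option A: score 765 ≥ 640; DTI 50.8% > 50% → does not qualify.
Option B: score 765 ≥ 580; DTI 50.8% > 50%; LTV 73.6% ≤ 80%; reserves 16.1 ≥ 9 mo → does not qualify.

Neither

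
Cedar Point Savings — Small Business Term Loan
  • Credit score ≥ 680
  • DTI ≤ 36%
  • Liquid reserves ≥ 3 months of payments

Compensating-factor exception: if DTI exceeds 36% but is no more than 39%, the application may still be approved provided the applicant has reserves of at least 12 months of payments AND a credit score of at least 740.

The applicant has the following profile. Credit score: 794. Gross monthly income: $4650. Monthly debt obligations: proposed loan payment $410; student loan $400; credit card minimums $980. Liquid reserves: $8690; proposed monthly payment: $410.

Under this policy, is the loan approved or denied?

Credit score 794 ≥ 680 (meets base)
Total debts = (410 + 400 + 980) = 1,790. DTI: 1,790 ÷ 4,650 = 38.5%, over the 36% base limit.
Reserves: 8,690 ÷ 410 = 21.2 months (meets 3-month minimum)
DTI 38.5% is within the 36%–39% exception band; checking compensating factors.
Reserves 21.2 ≥ 12 months; credit score 794 ≥ 740.
Both override conditions satisfied; DTI exception granted.

Approved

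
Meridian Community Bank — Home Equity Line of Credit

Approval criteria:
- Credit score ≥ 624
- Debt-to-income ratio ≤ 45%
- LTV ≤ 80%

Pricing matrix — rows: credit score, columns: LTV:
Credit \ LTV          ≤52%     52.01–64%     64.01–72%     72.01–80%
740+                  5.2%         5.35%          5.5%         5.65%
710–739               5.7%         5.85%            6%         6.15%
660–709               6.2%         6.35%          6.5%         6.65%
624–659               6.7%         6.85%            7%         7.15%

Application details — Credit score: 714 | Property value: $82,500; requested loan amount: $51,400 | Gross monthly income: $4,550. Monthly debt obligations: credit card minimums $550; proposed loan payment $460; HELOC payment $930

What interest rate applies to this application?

5.85%

Credit score 714 ≥ 624; Total monthly debts = (550 + 460 + 930) = 1,940. DTI: 1,940 ÷ 4,550 = 42.6%, within the 45% cap
LTV: 51,400 ÷ 82,500 = 62.3%, within 80% cap
Row: 714 falls in 710–739. Column: 62.3% falls in 52.01–64%. Rate = 5.85%.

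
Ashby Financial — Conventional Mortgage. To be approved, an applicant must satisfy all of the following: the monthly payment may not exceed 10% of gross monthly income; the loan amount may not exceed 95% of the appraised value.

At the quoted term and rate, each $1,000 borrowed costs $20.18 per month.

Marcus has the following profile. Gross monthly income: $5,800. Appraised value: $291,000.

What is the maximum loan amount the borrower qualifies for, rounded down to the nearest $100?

Payment cap: 10% × $5,800 = $580/month.
At $20.18 per $1,000, that supports 580/20.18 × 1,000 ≈ $28,741 → $28,700.
LTV cap: 95% × $291,000 = $276,450 → $276,400.
Binding constraint: payment-to-income.

$28,700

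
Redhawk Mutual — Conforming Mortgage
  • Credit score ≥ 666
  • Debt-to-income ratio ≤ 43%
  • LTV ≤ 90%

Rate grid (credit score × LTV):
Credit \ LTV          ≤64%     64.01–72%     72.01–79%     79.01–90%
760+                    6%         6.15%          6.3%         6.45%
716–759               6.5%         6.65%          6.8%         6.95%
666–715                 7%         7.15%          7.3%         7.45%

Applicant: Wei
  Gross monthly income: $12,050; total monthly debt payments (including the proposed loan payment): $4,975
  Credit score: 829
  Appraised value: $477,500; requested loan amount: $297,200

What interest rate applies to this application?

Credit score 829 ≥ 666; DTI = 4,975/12,050 = 41.3% ≤ 43%
LTV: 297,200 ÷ 477,500 = 62.2%, within 90% cap
Row: 829 falls in 760+. Column: 62.2% falls in ≤64%. Rate = 6%.

6%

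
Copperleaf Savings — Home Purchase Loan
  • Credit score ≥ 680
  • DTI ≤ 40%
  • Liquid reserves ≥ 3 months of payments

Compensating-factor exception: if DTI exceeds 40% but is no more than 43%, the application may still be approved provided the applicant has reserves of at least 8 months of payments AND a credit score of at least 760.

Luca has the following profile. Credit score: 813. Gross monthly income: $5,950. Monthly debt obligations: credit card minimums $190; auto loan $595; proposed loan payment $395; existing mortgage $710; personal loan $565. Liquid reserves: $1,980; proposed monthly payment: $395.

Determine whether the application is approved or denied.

Denied

Credit score 813 ≥ 680 (meets base)
Total debts = (190 + 595 + 395 + 710 + 565) = 2,455. DTI = 2,455/5,950 = 41.3% > 40% — standard DTI limit exceeded.
Liquid reserves cover 1,980/395 = 5.0 months — ≥ 3 required
41.3% falls in the override range (40%–43%), so the compensating-factor test applies.
Reserves 5.0 < 8 months; credit score 813 ≥ 760.
Override conditions not both satisfied; exception does not apply.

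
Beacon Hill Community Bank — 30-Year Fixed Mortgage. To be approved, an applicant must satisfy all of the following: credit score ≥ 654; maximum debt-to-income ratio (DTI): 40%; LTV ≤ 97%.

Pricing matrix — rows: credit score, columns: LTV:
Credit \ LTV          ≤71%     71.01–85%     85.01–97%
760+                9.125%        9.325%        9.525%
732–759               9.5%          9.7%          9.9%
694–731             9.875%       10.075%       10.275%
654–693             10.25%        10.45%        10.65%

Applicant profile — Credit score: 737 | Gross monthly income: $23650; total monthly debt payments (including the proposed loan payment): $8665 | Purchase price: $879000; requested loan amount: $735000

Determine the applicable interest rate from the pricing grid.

Credit score 737 ≥ 654; DTI: 8,665 ÷ 23,650 = 36.6%, within the 40% cap
Loan-to-value = 735,000/879,000 = 83.6% — pass (97% max)
Credit 737 → row 732–759; LTV 83.6% → column 71.01–85%. Grid cell → 9.7%.

9.7%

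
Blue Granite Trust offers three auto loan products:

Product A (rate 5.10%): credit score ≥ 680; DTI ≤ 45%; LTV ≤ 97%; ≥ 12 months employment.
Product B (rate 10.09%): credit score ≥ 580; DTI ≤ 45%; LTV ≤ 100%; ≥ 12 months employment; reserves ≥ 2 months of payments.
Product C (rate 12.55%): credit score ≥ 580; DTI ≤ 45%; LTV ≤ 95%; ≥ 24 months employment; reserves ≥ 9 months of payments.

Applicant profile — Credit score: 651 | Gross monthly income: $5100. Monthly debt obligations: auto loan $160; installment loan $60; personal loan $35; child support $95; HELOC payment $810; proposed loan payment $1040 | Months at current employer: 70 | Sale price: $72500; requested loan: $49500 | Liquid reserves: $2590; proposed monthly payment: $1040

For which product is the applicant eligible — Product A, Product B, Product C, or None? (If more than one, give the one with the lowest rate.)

Total debts = (160 + 60 + 35 + 95 + 810 + 1,040) = 2,200; DTI = 2,200/5,100 = 43.1%.
LTV = 49,500/72,500 = 68.3%.
Reserves = 2,590/1,040 = 2.5 months.
Product A: score 651 < 680; DTI 43.1% ≤ 45%; LTV 68.3% ≤ 97%; employment 70 ≥ 12 mo → does not qualify.
Product B: score 651 ≥ 580; DTI 43.1% ≤ 45%; LTV 68.3% ≤ 100%; employment 70 ≥ 12 mo; reserves 2.5 ≥ 2 mo → qualifies.
Product C: score 651 ≥ 580; DTI 43.1% ≤ 45%; LTV 68.3% ≤ 95%; employment 70 ≥ 24 mo; reserves 2.5 < 9 mo → does not qualify.

Product B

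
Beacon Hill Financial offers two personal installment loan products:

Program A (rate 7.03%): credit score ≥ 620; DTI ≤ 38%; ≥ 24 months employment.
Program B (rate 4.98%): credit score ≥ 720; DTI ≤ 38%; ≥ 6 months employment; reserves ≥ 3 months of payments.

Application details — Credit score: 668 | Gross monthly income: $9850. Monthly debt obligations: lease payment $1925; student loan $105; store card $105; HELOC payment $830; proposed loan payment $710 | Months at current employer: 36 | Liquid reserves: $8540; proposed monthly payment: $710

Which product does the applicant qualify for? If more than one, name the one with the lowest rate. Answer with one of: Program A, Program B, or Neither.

Total debts = (1,925 + 105 + 105 + 830 + 710) = 3,675; DTI = 3,675/9,850 = 37.3%.
Reserves = 8,540/710 = 12.0 months.
Program A: score 668 ≥ 620; DTI 37.3% ≤ 38%; employment 36 ≥ 24 mo → qualifies.
Program B: score 668 < 720; DTI 37.3% ≤ 38%; employment 36 ≥ 6 mo; reserves 12.0 ≥ 3 mo → does not qualify.

Program A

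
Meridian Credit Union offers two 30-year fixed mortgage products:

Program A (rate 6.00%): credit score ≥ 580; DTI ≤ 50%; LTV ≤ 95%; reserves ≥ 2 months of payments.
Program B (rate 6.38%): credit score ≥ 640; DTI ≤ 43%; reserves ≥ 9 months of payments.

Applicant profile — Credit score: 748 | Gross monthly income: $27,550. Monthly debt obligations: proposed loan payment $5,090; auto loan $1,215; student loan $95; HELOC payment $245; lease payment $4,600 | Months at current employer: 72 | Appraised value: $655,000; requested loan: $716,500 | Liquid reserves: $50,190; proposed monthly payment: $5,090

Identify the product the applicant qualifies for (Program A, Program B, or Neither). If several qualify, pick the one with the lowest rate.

Program B

Total debts = (5,090 + 1,215 + 95 + 245 + 4,600) = 11,245; DTI = 11,245/27,550 = 40.8%.
LTV = 716,500/655,000 = 109.4%.
Reserves = 50,190/5,090 = 9.9 months.
Program A: score 748 ≥ 580; DTI 40.8% ≤ 50%; LTV 109.4% > 95%; reserves 9.9 ≥ 2 mo → does not qualify.
Program B: score 748 ≥ 640; DTI 40.8% ≤ 43%; reserves 9.9 ≥ 9 mo → qualifies.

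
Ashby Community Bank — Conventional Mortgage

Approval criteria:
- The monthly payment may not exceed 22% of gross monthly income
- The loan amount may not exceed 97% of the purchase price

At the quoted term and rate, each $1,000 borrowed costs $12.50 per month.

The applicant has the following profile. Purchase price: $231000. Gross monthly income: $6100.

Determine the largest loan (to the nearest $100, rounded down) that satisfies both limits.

Payment cap: 22% × $6,100 = $1,342/month.
At $12.50 per $1,000, that supports 1,342/12.50 × 1,000 ≈ $107,360 → $107,300.
LTV cap: 97% × $231,000 = $224,070 → $224,000.
Binding constraint: payment-to-income.

$107,300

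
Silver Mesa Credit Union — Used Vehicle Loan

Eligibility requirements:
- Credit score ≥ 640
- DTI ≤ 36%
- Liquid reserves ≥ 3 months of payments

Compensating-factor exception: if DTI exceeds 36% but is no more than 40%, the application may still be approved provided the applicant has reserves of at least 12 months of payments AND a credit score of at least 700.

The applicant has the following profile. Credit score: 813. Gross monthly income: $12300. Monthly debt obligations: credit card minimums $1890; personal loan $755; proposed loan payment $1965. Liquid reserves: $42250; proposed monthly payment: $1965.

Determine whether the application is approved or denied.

Credit score 813 ≥ 640 (meets base)
Total debts = (1,890 + 755 + 1,965) = 4,610. DTI = 4,610/12,300 = 37.5% > 36% — standard DTI limit exceeded.
Reserves: 42,250 ÷ 1,965 = 21.5 months (meets 3-month minimum)
DTI 37.5% is within the 36%–40% exception band; checking compensating factors.
Reserves 21.5 ≥ 12 months; credit score 813 ≥ 700.
Both compensating conditions met → exception applies.

Approved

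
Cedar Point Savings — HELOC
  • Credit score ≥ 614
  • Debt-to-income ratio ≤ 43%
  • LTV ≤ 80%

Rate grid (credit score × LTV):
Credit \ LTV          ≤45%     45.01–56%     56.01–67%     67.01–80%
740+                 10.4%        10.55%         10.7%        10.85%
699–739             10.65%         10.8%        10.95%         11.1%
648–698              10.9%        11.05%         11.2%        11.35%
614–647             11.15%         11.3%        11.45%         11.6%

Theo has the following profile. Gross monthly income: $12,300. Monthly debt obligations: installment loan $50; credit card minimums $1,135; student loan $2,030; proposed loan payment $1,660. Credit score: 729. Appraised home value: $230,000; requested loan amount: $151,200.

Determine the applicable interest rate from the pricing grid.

Credit score 729 ≥ 614; Total monthly debts = (50 + 1,135 + 2,030 + 1,660) = 4,875. Debt-to-income = 4,875/12,300 = 39.6% — meets 43% limit
Loan-to-value = 151,200/230,000 = 65.7% — pass (80% max)
Row: 729 falls in 699–739. Column: 65.7% falls in 56.01–67%. Rate = 10.95%.

10.95%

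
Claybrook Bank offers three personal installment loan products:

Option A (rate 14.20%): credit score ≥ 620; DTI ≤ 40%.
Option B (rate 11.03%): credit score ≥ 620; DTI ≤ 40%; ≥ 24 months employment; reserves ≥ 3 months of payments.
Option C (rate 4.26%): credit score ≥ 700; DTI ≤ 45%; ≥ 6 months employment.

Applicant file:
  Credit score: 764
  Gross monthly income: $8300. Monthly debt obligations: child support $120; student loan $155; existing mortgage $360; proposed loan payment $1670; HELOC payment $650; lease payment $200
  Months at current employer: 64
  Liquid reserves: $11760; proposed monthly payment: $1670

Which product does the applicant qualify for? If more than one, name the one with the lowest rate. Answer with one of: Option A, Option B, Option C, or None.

Total debts = (120 + 155 + 360 + 1,670 + 650 + 200) = 3,155; DTI = 3,155/8,300 = 38%.
Reserves = 11,760/1,670 = 7.0 months.
Option A: score 764 ≥ 620; DTI 38% ≤ 40% → qualifies.
Option B: score 764 ≥ 620; DTI 38% ≤ 40%; employment 64 ≥ 24 mo; reserves 7.0 ≥ 3 mo → qualifies.
Option C: score 764 ≥ 700; DTI 38% ≤ 45%; employment 64 ≥ 6 mo → qualifies.
Qualifying: Option A, Option B, Option C. Lowest rate is 4.26% → Option C.

Option C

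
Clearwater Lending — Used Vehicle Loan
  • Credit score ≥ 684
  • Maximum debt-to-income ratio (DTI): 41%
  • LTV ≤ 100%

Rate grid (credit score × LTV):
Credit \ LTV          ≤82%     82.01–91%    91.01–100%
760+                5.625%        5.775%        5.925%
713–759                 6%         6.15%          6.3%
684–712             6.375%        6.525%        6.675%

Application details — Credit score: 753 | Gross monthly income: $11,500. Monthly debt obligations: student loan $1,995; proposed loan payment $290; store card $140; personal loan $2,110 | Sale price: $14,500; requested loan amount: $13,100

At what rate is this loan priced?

6.15%

Credit score 753 ≥ 684; Total monthly debts = (1,995 + 290 + 140 + 2,110) = 4,535. DTI = 4,535/11,500 = 39.4% ≤ 41%
LTV: 13,100 ÷ 14,500 = 90.3%, within 100% cap
Score 753 is in the 713–759 band; LTV 90.3% is in the 82.01–91% band → 6.15%.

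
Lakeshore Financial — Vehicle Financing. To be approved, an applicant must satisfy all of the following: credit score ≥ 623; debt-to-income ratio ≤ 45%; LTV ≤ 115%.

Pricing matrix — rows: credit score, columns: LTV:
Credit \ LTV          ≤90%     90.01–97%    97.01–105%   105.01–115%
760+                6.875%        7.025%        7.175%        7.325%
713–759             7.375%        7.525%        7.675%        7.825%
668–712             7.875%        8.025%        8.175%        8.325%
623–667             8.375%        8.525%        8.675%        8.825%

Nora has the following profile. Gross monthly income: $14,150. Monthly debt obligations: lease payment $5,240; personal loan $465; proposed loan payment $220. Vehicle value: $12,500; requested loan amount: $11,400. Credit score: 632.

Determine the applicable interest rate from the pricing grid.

Credit score 632 ≥ 623; Total monthly debts = (5,240 + 465 + 220) = 5,925. DTI: 5,925 ÷ 14,150 = 41.9%, within the 45% cap
LTV: 11,400 ÷ 12,500 = 91.2%, within 115% cap
Credit 632 → row 623–667; LTV 91.2% → column 90.01–97%. Grid cell → 8.525%.

8.525%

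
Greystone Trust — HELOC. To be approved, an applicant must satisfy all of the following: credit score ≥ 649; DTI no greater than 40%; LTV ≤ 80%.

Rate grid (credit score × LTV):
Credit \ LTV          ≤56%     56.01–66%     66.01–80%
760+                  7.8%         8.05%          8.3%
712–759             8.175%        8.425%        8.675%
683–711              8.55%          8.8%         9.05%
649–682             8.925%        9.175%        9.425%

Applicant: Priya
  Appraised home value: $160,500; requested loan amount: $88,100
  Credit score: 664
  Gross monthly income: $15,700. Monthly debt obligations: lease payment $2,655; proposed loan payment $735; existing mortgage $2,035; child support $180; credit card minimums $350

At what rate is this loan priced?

Credit score 664 ≥ 649; Total monthly debts = (2,655 + 735 + 2,035 + 180 + 350) = 5,955. DTI: 5,955 ÷ 15,700 = 37.9%, within the 40% cap
LTV = 88,100/160,500 = 54.9% ≤ 80%
Score 664 is in the 649–682 band; LTV 54.9% is in the ≤56% band → 8.925%.

8.925%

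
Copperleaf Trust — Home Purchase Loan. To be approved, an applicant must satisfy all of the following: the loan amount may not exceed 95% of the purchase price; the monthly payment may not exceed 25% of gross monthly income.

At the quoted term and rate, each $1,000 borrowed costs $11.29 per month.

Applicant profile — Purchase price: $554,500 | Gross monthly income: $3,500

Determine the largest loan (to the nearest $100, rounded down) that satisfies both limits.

$77,500

Payment cap: 25% × $3,500 = $875/month.
At $11.29 per $1,000, that supports 875/11.29 × 1,000 ≈ $77,502 → $77,500.
LTV cap: 95% × $554,500 = $526,775 → $526,700.
Binding constraint: payment-to-income.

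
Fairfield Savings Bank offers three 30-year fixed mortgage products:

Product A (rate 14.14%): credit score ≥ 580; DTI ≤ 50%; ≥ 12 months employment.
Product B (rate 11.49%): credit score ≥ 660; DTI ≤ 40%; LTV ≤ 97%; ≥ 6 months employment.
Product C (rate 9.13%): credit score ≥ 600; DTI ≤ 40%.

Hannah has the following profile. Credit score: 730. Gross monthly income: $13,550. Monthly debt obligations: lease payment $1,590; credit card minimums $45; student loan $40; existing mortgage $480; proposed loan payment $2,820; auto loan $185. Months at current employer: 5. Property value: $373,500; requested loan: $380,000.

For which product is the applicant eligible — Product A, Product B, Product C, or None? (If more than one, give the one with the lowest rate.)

Total debts = (1,590 + 45 + 40 + 480 + 2,820 + 185) = 5,160; DTI = 5,160/13,550 = 38.1%.
LTV = 380,000/373,500 = 101.7%.
Product A: score 730 ≥ 580; DTI 38.1% ≤ 50%; employment 5 < 12 mo → does not qualify.
Product B: score 730 ≥ 660; DTI 38.1% ≤ 40%; LTV 101.7% > 97%; employment 5 < 6 mo → does not qualify.
Product C: score 730 ≥ 600; DTI 38.1% ≤ 40% → qualifies.

Product C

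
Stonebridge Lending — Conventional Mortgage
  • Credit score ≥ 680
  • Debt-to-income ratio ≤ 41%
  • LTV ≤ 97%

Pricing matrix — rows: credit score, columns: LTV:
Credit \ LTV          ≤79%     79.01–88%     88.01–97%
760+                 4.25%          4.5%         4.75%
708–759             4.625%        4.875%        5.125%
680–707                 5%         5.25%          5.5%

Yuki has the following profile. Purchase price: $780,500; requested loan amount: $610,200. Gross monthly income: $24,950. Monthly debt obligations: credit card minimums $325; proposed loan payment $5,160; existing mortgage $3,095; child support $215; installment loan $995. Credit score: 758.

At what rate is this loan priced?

4.625%

Credit score 758 ≥ 680; Total monthly debts = (325 + 5,160 + 3,095 + 215 + 995) = 9,790. DTI = 9,790/24,950 = 39.2% ≤ 41%
LTV = 610,200/780,500 = 78.2% ≤ 97%
Row: 758 falls in 708–759. Column: 78.2% falls in ≤79%. Rate = 4.625%.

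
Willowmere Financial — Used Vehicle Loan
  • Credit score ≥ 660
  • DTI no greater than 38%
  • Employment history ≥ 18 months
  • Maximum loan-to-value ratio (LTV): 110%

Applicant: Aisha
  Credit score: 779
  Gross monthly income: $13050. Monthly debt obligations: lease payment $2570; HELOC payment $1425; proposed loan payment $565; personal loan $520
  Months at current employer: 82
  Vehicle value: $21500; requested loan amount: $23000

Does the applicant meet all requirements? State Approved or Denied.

Denied

Credit score 779 ≥ 660 (meets)
Total monthly debts = (2,570 + 1,425 + 565 + 520) = 5,080. DTI = 5,080/13,050 = 38.9% > 38%
Employment 82 ≥ 18 months
LTV = 23,000/21,500 = 107% ≤ 110%
Fails on DTI.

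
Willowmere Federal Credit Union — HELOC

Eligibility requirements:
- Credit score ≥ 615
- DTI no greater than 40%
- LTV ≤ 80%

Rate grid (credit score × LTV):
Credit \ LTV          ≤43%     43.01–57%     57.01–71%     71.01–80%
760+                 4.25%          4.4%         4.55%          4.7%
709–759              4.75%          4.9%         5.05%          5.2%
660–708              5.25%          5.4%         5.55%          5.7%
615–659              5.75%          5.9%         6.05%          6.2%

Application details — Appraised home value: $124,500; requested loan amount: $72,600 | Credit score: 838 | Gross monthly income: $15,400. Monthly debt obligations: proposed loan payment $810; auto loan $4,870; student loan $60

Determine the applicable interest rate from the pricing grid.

4.55%

Credit score 838 ≥ 615; Total monthly debts = (810 + 4,870 + 60) = 5,740. Debt-to-income = 5,740/15,400 = 37.3% — meets 40% limit
LTV = 72,600/124,500 = 58.3% ≤ 80%
Credit 838 → row 760+; LTV 58.3% → column 57.01–71%. Grid cell → 4.55%.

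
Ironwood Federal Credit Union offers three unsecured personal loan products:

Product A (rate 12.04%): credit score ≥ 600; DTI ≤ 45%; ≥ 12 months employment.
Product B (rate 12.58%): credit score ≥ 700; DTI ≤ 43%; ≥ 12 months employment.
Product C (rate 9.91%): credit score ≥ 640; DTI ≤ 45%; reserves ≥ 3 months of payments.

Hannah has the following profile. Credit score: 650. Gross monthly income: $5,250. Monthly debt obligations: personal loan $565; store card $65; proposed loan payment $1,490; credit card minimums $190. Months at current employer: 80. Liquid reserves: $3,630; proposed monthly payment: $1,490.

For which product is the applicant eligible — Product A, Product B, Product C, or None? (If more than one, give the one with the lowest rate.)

Product A

Total debts = (565 + 65 + 1,490 + 190) = 2,310; DTI = 2,310/5,250 = 44%.
Reserves = 3,630/1,490 = 2.4 months.
Product A: score 650 ≥ 600; DTI 44% ≤ 45%; employment 80 ≥ 12 mo → qualifies.
Product B: score 650 < 700; DTI 44% > 43%; employment 80 ≥ 12 mo → does not qualify.
Product C: score 650 ≥ 640; DTI 44% ≤ 45%; reserves 2.4 < 3 mo → does not qualify.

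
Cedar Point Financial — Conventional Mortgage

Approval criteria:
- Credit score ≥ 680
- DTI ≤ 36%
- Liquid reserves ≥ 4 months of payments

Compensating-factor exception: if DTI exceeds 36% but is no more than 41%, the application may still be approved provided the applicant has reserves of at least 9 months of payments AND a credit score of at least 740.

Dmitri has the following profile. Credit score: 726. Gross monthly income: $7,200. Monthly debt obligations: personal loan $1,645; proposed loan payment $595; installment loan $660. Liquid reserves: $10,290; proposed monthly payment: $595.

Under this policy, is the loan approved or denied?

Denied

Credit score 726 ≥ 680 (meets base)
Total debts = (1,645 + 595 + 660) = 2,900. DTI: 2,900 ÷ 7,200 = 40.3%, over the 36% base limit.
Reserves = 10,290/595 = 17.3 months ≥ 4
40.3% falls in the override range (36%–41%), so the compensating-factor test applies.
Reserves 17.3 ≥ 9 months; credit score 726 < 740.
Override conditions not both satisfied; exception does not apply.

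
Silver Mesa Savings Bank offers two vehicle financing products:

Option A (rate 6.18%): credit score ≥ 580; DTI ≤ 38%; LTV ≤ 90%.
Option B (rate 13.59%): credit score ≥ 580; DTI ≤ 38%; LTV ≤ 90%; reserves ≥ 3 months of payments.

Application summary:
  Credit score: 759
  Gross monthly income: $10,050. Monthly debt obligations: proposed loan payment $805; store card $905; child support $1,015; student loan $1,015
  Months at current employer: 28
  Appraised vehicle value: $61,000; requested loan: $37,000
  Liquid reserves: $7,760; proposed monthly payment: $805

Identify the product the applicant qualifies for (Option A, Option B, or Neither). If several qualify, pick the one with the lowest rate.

Total debts = (805 + 905 + 1,015 + 1,015) = 3,740; DTI = 3,740/10,050 = 37.2%.
LTV = 37,000/61,000 = 60.7%.
Reserves = 7,760/805 = 9.6 months.
Option A: score 759 ≥ 580; DTI 37.2% ≤ 38%; LTV 60.7% ≤ 90% → qualifies.
Option B: score 759 ≥ 580; DTI 37.2% ≤ 38%; LTV 60.7% ≤ 90%; reserves 9.6 ≥ 3 mo → qualifies.
Qualifying: Option A, Option B. Lowest rate is 6.18% → Option A.

Option A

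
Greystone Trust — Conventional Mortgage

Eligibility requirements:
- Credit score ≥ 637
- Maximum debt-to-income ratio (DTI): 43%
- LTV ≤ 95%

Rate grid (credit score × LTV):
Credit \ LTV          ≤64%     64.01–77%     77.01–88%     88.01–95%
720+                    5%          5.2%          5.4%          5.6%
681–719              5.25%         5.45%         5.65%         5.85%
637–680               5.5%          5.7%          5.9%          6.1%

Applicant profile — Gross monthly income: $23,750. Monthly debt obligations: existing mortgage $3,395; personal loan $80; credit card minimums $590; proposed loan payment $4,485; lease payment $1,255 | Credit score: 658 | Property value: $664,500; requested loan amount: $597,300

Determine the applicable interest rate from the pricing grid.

Credit score 658 ≥ 637; Total monthly debts = (3,395 + 80 + 590 + 4,485 + 1,255) = 9,805. DTI = 9,805/23,750 = 41.3% ≤ 43%
LTV = 597,300/664,500 = 89.9% ≤ 95%
Score 658 is in the 637–680 band; LTV 89.9% is in the 88.01–95% band → 6.1%.

6.1%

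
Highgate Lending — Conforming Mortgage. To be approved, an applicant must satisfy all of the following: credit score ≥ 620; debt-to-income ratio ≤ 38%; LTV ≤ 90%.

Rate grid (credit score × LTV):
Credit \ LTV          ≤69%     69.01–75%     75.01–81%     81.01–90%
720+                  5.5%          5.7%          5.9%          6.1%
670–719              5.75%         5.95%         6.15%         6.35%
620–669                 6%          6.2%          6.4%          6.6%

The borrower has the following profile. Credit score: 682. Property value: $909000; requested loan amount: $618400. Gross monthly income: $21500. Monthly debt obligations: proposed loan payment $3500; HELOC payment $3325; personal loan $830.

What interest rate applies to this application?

Credit score 682 ≥ 620; Total monthly debts = (3,500 + 3,325 + 830) = 7,655. DTI = 7,655/21,500 = 35.6% ≤ 38%
LTV: 618,400 ÷ 909,000 = 68%, within 90% cap
Row: 682 falls in 670–719. Column: 68% falls in ≤69%. Rate = 5.75%.

5.75%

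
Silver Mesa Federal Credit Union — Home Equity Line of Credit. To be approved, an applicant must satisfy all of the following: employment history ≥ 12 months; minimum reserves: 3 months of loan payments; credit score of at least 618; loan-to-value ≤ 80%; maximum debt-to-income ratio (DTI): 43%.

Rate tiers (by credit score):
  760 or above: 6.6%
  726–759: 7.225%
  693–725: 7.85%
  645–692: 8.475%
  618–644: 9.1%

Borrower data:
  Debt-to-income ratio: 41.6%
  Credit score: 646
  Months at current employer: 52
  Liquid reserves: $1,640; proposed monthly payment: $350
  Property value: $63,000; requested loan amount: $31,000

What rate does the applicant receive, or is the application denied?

Approved at 8.475%

Credit score 646 ≥ 618 (meets minimum)
Reserves = 1,640/350 = 4.7 months ≥ 3
LTV = 31,000/63,000 = 49.2% ≤ 80%
DTI 41.6% is within the 43% limit
Employment 52 ≥ 12 months
All requirements met. Score 646 falls in the 645–692 tier → 8.475%.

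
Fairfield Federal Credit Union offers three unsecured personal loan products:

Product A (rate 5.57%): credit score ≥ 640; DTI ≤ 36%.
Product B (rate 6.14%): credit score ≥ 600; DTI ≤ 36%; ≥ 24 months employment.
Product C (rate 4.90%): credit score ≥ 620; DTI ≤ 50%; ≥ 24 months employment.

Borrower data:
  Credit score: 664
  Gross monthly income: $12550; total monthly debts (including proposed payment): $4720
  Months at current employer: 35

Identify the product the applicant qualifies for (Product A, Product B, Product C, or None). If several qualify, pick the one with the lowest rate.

Product C

DTI = 4,720/12,550 = 37.6%.
Product A: score 664 ≥ 640; DTI 37.6% > 36% → does not qualify.
Product B: score 664 ≥ 600; DTI 37.6% > 36%; employment 35 ≥ 24 mo → does not qualify.
Product C: score 664 ≥ 620; DTI 37.6% ≤ 50%; employment 35 ≥ 24 mo → qualifies.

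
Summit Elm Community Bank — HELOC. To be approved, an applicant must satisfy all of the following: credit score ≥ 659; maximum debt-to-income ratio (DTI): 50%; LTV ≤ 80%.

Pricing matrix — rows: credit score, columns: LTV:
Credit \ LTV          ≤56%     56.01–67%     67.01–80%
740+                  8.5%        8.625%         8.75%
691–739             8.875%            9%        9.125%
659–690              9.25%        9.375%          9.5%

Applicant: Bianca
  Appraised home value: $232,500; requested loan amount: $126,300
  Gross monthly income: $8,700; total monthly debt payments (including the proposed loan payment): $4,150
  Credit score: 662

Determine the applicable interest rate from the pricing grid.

Credit score 662 ≥ 659; DTI: 4,150 ÷ 8,700 = 47.7%, within the 50% cap
LTV = 126,300/232,500 = 54.3% ≤ 80%
Credit 662 → row 659–690; LTV 54.3% → column ≤56%. Grid cell → 9.25%.

9.25%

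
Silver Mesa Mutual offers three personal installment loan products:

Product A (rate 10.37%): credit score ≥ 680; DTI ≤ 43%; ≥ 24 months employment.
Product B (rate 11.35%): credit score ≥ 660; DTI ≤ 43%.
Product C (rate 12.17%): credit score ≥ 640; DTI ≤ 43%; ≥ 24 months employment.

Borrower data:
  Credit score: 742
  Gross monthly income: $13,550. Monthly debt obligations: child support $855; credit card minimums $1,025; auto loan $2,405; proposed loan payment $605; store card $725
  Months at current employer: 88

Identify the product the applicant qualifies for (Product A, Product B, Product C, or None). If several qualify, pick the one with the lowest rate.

Product A

Total debts = (855 + 1,025 + 2,405 + 605 + 725) = 5,615; DTI = 5,615/13,550 = 41.4%.
Product A: score 742 ≥ 680; DTI 41.4% ≤ 43%; employment 88 ≥ 24 mo → qualifies.
Product B: score 742 ≥ 660; DTI 41.4% ≤ 43% → qualifies.
Product C: score 742 ≥ 640; DTI 41.4% ≤ 43%; employment 88 ≥ 24 mo → qualifies.
Qualifying: Product A, Product B, Product C. Lowest rate is 10.37% → Product A.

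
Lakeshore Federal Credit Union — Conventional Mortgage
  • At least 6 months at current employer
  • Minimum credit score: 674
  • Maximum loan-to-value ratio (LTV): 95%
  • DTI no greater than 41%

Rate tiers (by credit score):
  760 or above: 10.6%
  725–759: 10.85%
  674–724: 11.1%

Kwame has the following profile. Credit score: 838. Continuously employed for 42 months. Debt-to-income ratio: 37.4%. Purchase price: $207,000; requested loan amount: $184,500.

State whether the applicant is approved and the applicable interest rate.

Approved at 10.6%

Credit score 838 ≥ 674 (meets minimum)
LTV: 184,500 ÷ 207,000 = 89.1%, within 95% cap
DTI 37.4% ≤ 41%
Employment 42 ≥ 6 months
All requirements met. Score 838 falls in the 760 or above tier → 10.6%.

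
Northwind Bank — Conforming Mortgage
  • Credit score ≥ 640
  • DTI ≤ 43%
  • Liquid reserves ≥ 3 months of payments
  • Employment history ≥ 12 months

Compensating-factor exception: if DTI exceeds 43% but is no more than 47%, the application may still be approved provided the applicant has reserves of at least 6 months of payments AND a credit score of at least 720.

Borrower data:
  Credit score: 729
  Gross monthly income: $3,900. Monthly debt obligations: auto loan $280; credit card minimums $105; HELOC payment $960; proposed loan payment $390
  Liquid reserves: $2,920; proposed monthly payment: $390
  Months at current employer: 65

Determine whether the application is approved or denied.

Approved

Credit score 729 ≥ 640 (meets base)
Total debts = (280 + 105 + 960 + 390) = 1,735. DTI: 1,735 ÷ 3,900 = 44.5%, over the 43% base limit.
Liquid reserves cover 2,920/390 = 7.5 months — ≥ 3 required
Employment 65 ≥ 12 months
44.5% falls in the override range (43%–47%), so the compensating-factor test applies.
Override check — reserves: 7.5 mo (ok); score: 729 (ok).
Both compensating conditions met → exception applies.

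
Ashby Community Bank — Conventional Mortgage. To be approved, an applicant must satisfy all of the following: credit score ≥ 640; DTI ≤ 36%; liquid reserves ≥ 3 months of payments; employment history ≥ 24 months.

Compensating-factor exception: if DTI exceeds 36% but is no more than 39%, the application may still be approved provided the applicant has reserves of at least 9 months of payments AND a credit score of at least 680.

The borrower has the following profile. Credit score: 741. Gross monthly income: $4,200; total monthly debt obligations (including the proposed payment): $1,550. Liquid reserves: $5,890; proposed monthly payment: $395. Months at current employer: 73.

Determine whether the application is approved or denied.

Credit score 741 ≥ 640 (meets base)
DTI = 1,550/4,200 = 36.9% > 36% — standard DTI limit exceeded.
Reserves = 5,890/395 = 14.9 months ≥ 3
Employment 73 ≥ 24 months
36.9% falls in the override range (36%–39%), so the compensating-factor test applies.
Override check — reserves: 14.9 mo (ok); score: 741 (ok).
Both override conditions satisfied; DTI exception granted.

Approved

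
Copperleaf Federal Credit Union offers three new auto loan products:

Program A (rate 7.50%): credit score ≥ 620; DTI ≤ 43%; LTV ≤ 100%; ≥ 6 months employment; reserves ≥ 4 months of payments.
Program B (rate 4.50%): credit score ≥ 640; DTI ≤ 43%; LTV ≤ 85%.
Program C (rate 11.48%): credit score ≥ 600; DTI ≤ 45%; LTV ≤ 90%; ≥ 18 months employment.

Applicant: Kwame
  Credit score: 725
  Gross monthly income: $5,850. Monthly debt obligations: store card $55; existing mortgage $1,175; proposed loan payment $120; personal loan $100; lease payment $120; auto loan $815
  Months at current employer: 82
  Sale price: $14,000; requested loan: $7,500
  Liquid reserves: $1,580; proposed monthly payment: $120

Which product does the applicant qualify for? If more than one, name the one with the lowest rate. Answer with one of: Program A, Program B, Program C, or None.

Program B

Total debts = (55 + 1,175 + 120 + 100 + 120 + 815) = 2,385; DTI = 2,385/5,850 = 40.8%.
LTV = 7,500/14,000 = 53.6%.
Reserves = 1,580/120 = 13.2 months.
Program A: score 725 ≥ 620; DTI 40.8% ≤ 43%; LTV 53.6% ≤ 100%; employment 82 ≥ 6 mo; reserves 13.2 ≥ 4 mo → qualifies.
Program B: score 725 ≥ 640; DTI 40.8% ≤ 43%; LTV 53.6% ≤ 85% → qualifies.
Program C: score 725 ≥ 600; DTI 40.8% ≤ 45%; LTV 53.6% ≤ 90%; employment 82 ≥ 18 mo → qualifies.
Qualifying: Program A, Program B, Program C. Lowest rate is 4.50% → Program B.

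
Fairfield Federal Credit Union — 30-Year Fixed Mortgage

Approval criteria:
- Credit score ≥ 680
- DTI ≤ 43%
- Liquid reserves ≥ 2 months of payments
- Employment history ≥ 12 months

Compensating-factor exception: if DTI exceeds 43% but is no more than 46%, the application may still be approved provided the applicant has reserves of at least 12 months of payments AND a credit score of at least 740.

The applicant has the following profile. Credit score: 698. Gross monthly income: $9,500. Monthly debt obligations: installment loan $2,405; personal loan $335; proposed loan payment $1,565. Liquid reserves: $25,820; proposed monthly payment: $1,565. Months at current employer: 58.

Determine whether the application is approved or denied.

Credit score 698 ≥ 680 (meets base)
Total debts = (2,405 + 335 + 1,565) = 4,305. DTI = 4,305/9,500 = 45.3% > 43% — standard DTI limit exceeded.
Reserves = 25,820/1,565 = 16.5 months ≥ 2
Employment 58 ≥ 12 months
DTI 45.3% is within the 43%–46% exception band; checking compensating factors.
Reserves 16.5 ≥ 12 months; credit score 698 < 740.
Compensating-factor requirement not fully met.

Denied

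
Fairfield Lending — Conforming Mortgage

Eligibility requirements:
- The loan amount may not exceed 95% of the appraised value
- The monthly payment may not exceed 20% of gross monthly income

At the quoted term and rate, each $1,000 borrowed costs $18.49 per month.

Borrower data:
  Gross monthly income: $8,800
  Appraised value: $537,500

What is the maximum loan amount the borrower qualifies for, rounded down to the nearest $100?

Payment cap: 20% × $8,800 = $1,760/month.
At $18.49 per $1,000, that supports 1,760/18.49 × 1,000 ≈ $95,186 → $95,100.
LTV cap: 95% × $537,500 = $510,625 → $510,600.
Binding constraint: payment-to-income.

$95,100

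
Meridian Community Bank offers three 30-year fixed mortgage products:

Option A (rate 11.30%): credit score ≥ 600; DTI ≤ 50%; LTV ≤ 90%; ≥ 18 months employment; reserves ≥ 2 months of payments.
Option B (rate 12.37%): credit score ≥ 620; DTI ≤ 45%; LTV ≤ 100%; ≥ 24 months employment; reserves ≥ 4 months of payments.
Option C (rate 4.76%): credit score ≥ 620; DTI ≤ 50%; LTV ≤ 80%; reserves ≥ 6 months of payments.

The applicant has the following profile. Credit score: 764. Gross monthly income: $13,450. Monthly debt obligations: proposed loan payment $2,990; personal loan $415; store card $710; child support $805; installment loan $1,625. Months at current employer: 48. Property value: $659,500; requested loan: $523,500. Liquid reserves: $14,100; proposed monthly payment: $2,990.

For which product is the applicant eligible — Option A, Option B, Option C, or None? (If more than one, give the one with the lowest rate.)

Option A

Total debts = (2,990 + 415 + 710 + 805 + 1,625) = 6,545; DTI = 6,545/13,450 = 48.7%.
LTV = 523,500/659,500 = 79.4%.
Reserves = 14,100/2,990 = 4.7 months.
Option A: score 764 ≥ 600; DTI 48.7% ≤ 50%; LTV 79.4% ≤ 90%; employment 48 ≥ 18 mo; reserves 4.7 ≥ 2 mo → qualifies.
Option B: score 764 ≥ 620; DTI 48.7% > 45%; LTV 79.4% ≤ 100%; employment 48 ≥ 24 mo; reserves 4.7 ≥ 4 mo → does not qualify.
Option C: score 764 ≥ 620; DTI 48.7% ≤ 50%; LTV 79.4% ≤ 80%; reserves 4.7 < 6 mo → does not qualify.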